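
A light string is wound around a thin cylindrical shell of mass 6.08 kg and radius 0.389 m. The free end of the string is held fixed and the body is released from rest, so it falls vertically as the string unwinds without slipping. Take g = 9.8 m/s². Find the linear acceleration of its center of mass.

Translation: Mg − T = Ma. Rotation about the center: TR = Iα with I = MR².
With a = αR: T = (I/R²)a = M a, so Mg = (1 + 1.000)Ma.
a = g/(1 + 1.000) = 9.8/2.000 = 4.900 m/s².

a ≈ 4.90 m/s²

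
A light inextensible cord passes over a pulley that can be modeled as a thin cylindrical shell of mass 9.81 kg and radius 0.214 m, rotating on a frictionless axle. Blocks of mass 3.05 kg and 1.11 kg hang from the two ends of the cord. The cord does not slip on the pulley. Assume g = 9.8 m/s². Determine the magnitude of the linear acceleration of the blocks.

a ≈ 1.36 m/s²

I = MR² = (9.81)(0.214)² = 0.4493 kg·m².
Heavier block: m₁g − T₁ = m₁a. Lighter block: T₂ − m₂g = m₂a.
Pulley: (T₁ − T₂)R = Iα = I(a/R), so T₁ − T₂ = (I/R²)a = 1·M_p a = 9.810·a.
Adding the three: (m₁ − m₂)g = (m₁ + m₂ + 9.810)a, so a = (3.05 − 1.11)(9.8)/(3.05 + 1.11 + 9.810) = 1.361 m/s².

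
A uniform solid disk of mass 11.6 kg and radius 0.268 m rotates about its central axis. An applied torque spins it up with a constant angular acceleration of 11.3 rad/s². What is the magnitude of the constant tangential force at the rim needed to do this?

F ≈ 17.6 N

I = ½MR² = (1/2)(11.6)(0.268)² = 0.4166 kg·m².
The required torque is τ = Iα = (0.4166)(11.30) = 4.707 N·m.
A tangential force at the rim gives τ = FR, so F = τ/R = 4.707/0.268 = 17.56 N.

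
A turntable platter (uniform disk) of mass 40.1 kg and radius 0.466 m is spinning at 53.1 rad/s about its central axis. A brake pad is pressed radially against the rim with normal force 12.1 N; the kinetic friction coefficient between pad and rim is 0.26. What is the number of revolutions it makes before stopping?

I = ½MR² = (1/2)(40.1)(0.466)² = 4.354 kg·m².
Friction force f = μN = (0.26)(12.1) = 3.146 N at the rim; torque magnitude τ = fR = 1.466 N·m, opposing ω.
|α| = τ/I = 1.466/4.354 = 0.3367 rad/s² (deceleration).
ω² = ω₀² − 2|α|θ with ω = 0 ⇒ θ = ω₀²/(2|α|) = 4187 rad = 666.4 rev.

≈ 666 revolutions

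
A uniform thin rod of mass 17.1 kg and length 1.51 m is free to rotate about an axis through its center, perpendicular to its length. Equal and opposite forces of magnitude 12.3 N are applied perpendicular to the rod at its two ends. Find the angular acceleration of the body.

I = (1/12)ML² = (1/12)(17.1)(1.51)² = 3.249 kg·m².
The couple gives τ = F·(L/2) + F·(L/2) = F L = (12.3)(1.51) = 18.57 N·m.
Newton's second law for rotation, τ = Iα, gives α = τ/I = 18.57/3.249 = 5.716 rad/s².

α ≈ 5.72 rad/s²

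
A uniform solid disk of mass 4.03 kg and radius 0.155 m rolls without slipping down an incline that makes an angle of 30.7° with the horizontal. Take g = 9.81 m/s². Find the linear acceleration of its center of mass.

a ≈ 3.34 m/s²

Translation along the incline: Mg sinθ − f = Ma.
Rotation about the center: fR = Iα with I = ½MR². No-slip gives a = αR, so f = (I/R²)a = (1/2)M a.
Substituting: Mg sinθ = (1 + 0.5000)Ma, so a = g sinθ/(1 + 0.5000) = (9.81) sin 30.7° / 1.500 = 3.339 m/s².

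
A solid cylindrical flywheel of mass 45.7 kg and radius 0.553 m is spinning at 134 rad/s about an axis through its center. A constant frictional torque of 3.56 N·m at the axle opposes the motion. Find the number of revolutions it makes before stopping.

≈ 2800 revolutions

I = ½MR² = (1/2)(45.7)(0.553)² = 6.988 kg·m².
The net torque has magnitude 3.56 N·m, opposing ω.
|α| = τ/I = 3.560/6.988 = 0.5095 rad/s² (deceleration).
ω² = ω₀² − 2|α|θ with ω = 0 ⇒ θ = ω₀²/(2|α|) = 17620 rad = 2805 rev.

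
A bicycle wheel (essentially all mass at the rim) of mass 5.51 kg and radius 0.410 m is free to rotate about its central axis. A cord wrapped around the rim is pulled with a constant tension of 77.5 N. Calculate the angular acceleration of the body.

α ≈ 34.3 rad/s²

I = MR² = (5.51)(0.410)² = 0.9262 kg·m².
τ = F R = (77.5)(0.410) = 31.77 N·m.
Newton's second law for rotation, τ = Iα, gives α = τ/I = 31.77/0.9262 = 34.31 rad/s².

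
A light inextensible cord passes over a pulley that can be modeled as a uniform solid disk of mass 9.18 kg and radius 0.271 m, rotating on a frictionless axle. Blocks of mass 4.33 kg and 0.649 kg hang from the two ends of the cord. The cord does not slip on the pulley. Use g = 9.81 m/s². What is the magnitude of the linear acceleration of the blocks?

I = ½MR² = (1/2)(9.18)(0.271)² = 0.3371 kg·m².
Heavier block: m₁g − T₁ = m₁a. Lighter block: T₂ − m₂g = m₂a.
Pulley: (T₁ − T₂)R = Iα = I(a/R), so T₁ − T₂ = (I/R²)a = (1/2)M_p a = 4.590·a.
Adding the three: (m₁ − m₂)g = (m₁ + m₂ + 4.590)a, so a = (4.33 − 0.649)(9.81)/(4.33 + 0.649 + 4.590) = 3.774 m/s².

a ≈ 3.77 m/s²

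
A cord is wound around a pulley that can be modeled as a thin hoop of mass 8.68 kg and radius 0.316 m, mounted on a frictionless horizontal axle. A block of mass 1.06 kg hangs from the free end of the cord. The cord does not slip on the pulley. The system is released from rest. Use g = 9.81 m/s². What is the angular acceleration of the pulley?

α ≈ 3.38 rad/s²

I = MR² = (8.68)(0.316)² = 0.8668 kg·m².
Block: mg − T = ma. Pulley: TR = Iα. No-slip: a = αR, so T = (I/R²)a = 8.680·a.
Then mg = (m + 8.680)a, so a = (1.06)(9.81)/(1.06 + 8.680) = 1.068 m/s².
α = a/R = 1.068/0.316 = 3.379 rad/s².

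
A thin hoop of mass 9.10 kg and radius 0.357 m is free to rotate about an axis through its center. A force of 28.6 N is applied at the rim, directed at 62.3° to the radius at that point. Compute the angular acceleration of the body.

I = MR² = (9.10)(0.357)² = 1.160 kg·m².
Only the tangential component produces torque: τ = F R sinθ = (28.6)(0.357) sin 62.3° = 9.040 N·m.
Newton's second law for rotation, τ = Iα, gives α = τ/I = 9.040/1.160 = 7.795 rad/s².

α ≈ 7.79 rad/s²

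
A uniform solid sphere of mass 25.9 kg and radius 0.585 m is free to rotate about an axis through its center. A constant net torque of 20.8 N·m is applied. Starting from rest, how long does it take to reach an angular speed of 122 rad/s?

I = (2/5)MR² = (2/5)(25.9)(0.585)² = 3.545 kg·m².
α = τ/I = 20.8/3.545 = 5.867 rad/s².
ω = αt ⇒ t = ω/α = 122/5.867 = 20.80 s.

t ≈ 20.8 s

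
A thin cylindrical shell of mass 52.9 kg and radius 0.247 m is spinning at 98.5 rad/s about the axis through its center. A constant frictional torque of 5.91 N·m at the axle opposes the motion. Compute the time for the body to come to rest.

t ≈ 53.8 s

I = MR² = (52.9)(0.247)² = 3.227 kg·m².
The net torque has magnitude 5.91 N·m, opposing ω.
|α| = τ/I = 5.910/3.227 = 1.831 rad/s² (deceleration).
0 = ω₀ − |α|t ⇒ t = ω₀/|α| = 98.5/1.831 = 53.79 s.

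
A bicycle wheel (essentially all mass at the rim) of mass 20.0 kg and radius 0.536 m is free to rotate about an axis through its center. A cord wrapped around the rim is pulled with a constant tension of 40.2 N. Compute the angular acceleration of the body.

α ≈ 3.75 rad/s²

I = MR² = (20.0)(0.536)² = 5.746 kg·m².
τ = F R = (40.2)(0.536) = 21.55 N·m.
Newton's second law for rotation, τ = Iα, gives α = τ/I = 21.55/5.746 = 3.750 rad/s².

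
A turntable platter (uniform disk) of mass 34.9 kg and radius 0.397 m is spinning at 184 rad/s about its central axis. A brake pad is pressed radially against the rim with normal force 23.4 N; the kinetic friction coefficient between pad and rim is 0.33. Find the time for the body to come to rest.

t ≈ 165 s

I = ½MR² = (1/2)(34.9)(0.397)² = 2.750 kg·m².
Friction force f = μN = (0.33)(23.4) = 7.722 N at the rim; torque magnitude τ = fR = 3.066 N·m, opposing ω.
|α| = τ/I = 3.066/2.750 = 1.115 rad/s² (deceleration).
0 = ω₀ − |α|t ⇒ t = ω₀/|α| = 184/1.115 = 165.1 s.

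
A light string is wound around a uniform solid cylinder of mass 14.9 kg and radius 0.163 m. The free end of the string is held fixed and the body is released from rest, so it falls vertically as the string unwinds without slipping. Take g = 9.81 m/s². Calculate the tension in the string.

Translation: Mg − T = Ma. Rotation about the center: TR = Iα with I = ½MR².
With a = αR: T = (I/R²)a = (1/2)M a, so Mg = (1 + 0.5000)Ma.
a = g/(1 + 0.5000) = 9.81/1.500 = 6.540 m/s².
T = 0.5000·M·a = (0.5000)(14.9)(6.540) = 48.72 N.

T ≈ 48.7 N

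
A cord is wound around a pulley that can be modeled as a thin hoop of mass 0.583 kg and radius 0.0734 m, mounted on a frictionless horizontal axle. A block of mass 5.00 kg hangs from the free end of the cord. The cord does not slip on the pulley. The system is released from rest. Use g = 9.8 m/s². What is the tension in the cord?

I = MR² = (0.583)(0.0734)² = 0.003141 kg·m².
Block: mg − T = ma. Pulley: TR = Iα. No-slip: a = αR, so T = (I/R²)a = 0.5830·a.
Then mg = (m + 0.5830)a, so a = (5.00)(9.8)/(5.00 + 0.5830) = 8.777 m/s².
T = 0.5830·a = 5.117 N.

T ≈ 5.12 N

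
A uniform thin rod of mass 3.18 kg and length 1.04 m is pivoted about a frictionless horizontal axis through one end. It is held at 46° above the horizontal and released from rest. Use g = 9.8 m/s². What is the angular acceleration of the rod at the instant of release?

α ≈ 9.82 rad/s²

About the pivot, I = (1/3)ML² = (1/3)(3.18)(1.04)² = 1.146 kg·m².
The weight acts at the center, a distance L/2 = 0.5200 m from the pivot; τ = Mg(L/2) cos 46° = 11.26 N·m.
α = τ/I = 11.26/1.146 = 9.819 rad/s².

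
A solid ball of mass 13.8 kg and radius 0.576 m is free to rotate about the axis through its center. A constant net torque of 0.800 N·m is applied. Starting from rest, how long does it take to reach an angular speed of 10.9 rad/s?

I = (2/5)MR² = (2/5)(13.8)(0.576)² = 1.831 kg·m².
α = τ/I = 0.800/1.831 = 0.4368 rad/s².
ω = αt ⇒ t = ω/α = 10.9/0.4368 = 24.95 s.

t ≈ 25.0 s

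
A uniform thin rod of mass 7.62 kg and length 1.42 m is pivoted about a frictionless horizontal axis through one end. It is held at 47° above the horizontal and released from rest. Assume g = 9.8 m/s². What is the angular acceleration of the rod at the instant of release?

About the pivot, I = (1/3)ML² = (1/3)(7.62)(1.42)² = 5.122 kg·m².
The weight acts at the center, a distance L/2 = 0.7100 m from the pivot; τ = Mg(L/2) cos 47° = 36.16 N·m.
α = τ/I = 36.16/5.122 = 7.060 rad/s².

α ≈ 7.06 rad/s²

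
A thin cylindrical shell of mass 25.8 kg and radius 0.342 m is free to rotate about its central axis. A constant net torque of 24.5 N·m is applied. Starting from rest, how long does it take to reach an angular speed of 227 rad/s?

t ≈ 28.0 s

I = MR² = (25.8)(0.342)² = 3.018 kg·m².
α = τ/I = 24.5/3.018 = 8.119 rad/s².
ω = αt ⇒ t = ω/α = 227/8.119 = 27.96 s.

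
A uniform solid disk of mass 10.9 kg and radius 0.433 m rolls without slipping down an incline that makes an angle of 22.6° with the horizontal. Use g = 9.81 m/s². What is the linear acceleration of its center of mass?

Translation along the incline: Mg sinθ − f = Ma.
Rotation about the center: fR = Iα with I = ½MR². No-slip gives a = αR, so f = (I/R²)a = (1/2)M a.
Substituting: Mg sinθ = (1 + 0.5000)Ma, so a = g sinθ/(1 + 0.5000) = (9.81) sin 22.6° / 1.500 = 2.513 m/s².

a ≈ 2.51 m/s²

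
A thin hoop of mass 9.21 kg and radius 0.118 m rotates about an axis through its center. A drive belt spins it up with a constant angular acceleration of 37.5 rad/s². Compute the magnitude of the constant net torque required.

I = MR² = (9.21)(0.118)² = 0.1282 kg·m².
τ = Iα = (0.1282)(37.50) = 4.809 N·m.

τ ≈ 4.81 N·m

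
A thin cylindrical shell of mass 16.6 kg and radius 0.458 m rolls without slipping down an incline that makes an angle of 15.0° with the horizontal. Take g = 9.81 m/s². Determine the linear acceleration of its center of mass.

Translation along the incline: Mg sinθ − f = Ma.
Rotation about the center: fR = Iα with I = MR². No-slip gives a = αR, so f = (I/R²)a = M a.
Substituting: Mg sinθ = (1 + 1.000)Ma, so a = g sinθ/(1 + 1.000) = (9.81) sin 15.0° / 2.000 = 1.270 m/s².

a ≈ 1.27 m/s²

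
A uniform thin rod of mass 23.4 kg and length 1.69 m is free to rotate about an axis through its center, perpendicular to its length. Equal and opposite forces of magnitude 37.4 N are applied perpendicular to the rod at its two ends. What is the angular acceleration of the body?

I = (1/12)ML² = (1/12)(23.4)(1.69)² = 5.569 kg·m².
The couple gives τ = F·(L/2) + F·(L/2) = F L = (37.4)(1.69) = 63.21 N·m.
From τ = Iα: α = 63.21/5.569 = 11.35 rad/s².

α ≈ 11.3 rad/s²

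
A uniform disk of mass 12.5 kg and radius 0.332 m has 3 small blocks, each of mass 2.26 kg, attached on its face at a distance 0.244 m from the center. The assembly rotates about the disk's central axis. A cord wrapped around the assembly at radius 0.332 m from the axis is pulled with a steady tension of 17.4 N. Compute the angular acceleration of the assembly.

I_disk = ½MR² = ½(12.5)(0.332)² = 0.6889 kg·m².
I_blocks = 3·m·r² = 3(2.26)(0.244)² = 0.4037 kg·m².
Total I = 1.093 kg·m².
τ = F r = (17.4)(0.332) = 5.777 N·m.
α = τ/I = 5.777/1.093 = 5.287 rad/s².

α ≈ 5.29 rad/s²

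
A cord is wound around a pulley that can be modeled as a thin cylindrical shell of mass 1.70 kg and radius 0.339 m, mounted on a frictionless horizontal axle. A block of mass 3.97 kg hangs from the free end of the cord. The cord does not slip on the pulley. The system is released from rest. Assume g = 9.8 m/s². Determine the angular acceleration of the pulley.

I = MR² = (1.70)(0.339)² = 0.1954 kg·m².
Block: mg − T = ma. Pulley: TR = Iα. No-slip: a = αR, so T = (I/R²)a = 1.700·a.
Then mg = (m + 1.700)a, so a = (3.97)(9.8)/(3.97 + 1.700) = 6.862 m/s².
α = a/R = 6.862/0.339 = 20.24 rad/s².

α ≈ 20.2 rad/s²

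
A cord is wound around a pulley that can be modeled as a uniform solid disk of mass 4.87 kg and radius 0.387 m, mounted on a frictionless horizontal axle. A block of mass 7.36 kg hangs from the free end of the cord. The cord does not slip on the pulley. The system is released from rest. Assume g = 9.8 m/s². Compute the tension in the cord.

I = ½MR² = (1/2)(4.87)(0.387)² = 0.3647 kg·m².
Block: mg − T = ma. Pulley: TR = Iα. No-slip: a = αR, so T = (I/R²)a = 2.435·a.
Then mg = (m + 2.435)a, so a = (7.36)(9.8)/(7.36 + 2.435) = 7.364 m/s².
T = 2.435·a = 17.93 N.

T ≈ 17.9 N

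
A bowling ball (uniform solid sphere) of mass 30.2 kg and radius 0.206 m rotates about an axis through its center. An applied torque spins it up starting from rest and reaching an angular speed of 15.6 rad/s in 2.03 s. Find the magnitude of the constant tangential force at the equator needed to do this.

F ≈ 19.1 N

I = (2/5)MR² = (2/5)(30.2)(0.206)² = 0.5126 kg·m².
α = Δω/Δt = (15.6 − 0)/2.03 = 7.685 rad/s².
The required torque is τ = Iα = (0.5126)(7.685) = 3.939 N·m.
A tangential force at the equator gives τ = FR, so F = τ/R = 3.939/0.206 = 19.12 N.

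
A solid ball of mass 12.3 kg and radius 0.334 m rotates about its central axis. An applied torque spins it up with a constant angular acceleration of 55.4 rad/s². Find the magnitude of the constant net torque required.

I = (2/5)MR² = (2/5)(12.3)(0.334)² = 0.5489 kg·m².
τ = Iα = (0.5489)(55.40) = 30.41 N·m.

τ ≈ 30.4 N·m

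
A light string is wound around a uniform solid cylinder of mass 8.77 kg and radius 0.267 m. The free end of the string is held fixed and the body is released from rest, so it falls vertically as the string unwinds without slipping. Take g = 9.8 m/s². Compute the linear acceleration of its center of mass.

a ≈ 6.53 m/s²

Translation: Mg − T = Ma. Rotation about the center: TR = Iα with I = ½MR².
With a = αR: T = (I/R²)a = (1/2)M a, so Mg = (1 + 0.5000)Ma.
a = g/(1 + 0.5000) = 9.8/1.500 = 6.533 m/s².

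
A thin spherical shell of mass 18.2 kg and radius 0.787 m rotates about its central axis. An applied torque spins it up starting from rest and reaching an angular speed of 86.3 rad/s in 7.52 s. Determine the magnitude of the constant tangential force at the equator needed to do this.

F ≈ 110 N

I = (2/3)MR² = (2/3)(18.2)(0.787)² = 7.515 kg·m².
α = Δω/Δt = (86.3 − 0)/7.52 = 11.48 rad/s².
The required torque is τ = Iα = (7.515)(11.48) = 86.24 N·m.
A tangential force at the equator gives τ = FR, so F = τ/R = 86.24/0.787 = 109.6 N.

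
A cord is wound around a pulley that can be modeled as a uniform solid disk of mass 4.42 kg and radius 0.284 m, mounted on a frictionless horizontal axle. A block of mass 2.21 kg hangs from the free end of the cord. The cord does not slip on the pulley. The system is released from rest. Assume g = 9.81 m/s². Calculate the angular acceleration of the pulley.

I = ½MR² = (1/2)(4.42)(0.284)² = 0.1782 kg·m².
Block: mg − T = ma. Pulley: TR = Iα. No-slip: a = αR, so T = (I/R²)a = 2.210·a.
Then mg = (m + 2.210)a, so a = (2.21)(9.81)/(2.21 + 2.210) = 4.905 m/s².
α = a/R = 4.905/0.284 = 17.27 rad/s².

α ≈ 17.3 rad/s²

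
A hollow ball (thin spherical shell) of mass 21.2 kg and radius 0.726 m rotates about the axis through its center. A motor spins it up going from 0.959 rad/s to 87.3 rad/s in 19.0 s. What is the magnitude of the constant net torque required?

I = (2/3)MR² = (2/3)(21.2)(0.726)² = 7.449 kg·m².
α = Δω/Δt = (87.3 − 0.959)/19.0 = 4.544 rad/s².
τ = Iα = (7.449)(4.544) = 33.85 N·m.

τ ≈ 33.9 N·m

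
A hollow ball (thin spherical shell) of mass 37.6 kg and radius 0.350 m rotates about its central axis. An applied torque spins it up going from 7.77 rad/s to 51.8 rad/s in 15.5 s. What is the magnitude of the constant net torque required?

I = (2/3)MR² = (2/3)(37.6)(0.350)² = 3.071 kg·m².
α = Δω/Δt = (51.8 − 7.77)/15.5 = 2.841 rad/s².
τ = Iα = (3.071)(2.841) = 8.723 N·m.

τ ≈ 8.72 N·m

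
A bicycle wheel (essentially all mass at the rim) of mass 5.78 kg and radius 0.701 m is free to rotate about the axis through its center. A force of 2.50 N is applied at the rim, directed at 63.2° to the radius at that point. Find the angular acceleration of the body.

α ≈ 0.551 rad/s²

I = MR² = (5.78)(0.701)² = 2.840 kg·m².
Only the tangential component produces torque: τ = F R sinθ = (2.50)(0.701) sin 63.2° = 1.564 N·m.
Newton's second law for rotation, τ = Iα, gives α = τ/I = 1.564/2.840 = 0.5507 rad/s².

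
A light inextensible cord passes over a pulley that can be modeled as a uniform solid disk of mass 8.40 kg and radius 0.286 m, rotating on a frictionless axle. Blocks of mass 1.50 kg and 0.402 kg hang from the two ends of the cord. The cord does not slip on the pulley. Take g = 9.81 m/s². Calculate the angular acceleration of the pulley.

I = ½MR² = (1/2)(8.40)(0.286)² = 0.3435 kg·m².
Heavier block: m₁g − T₁ = m₁a. Lighter block: T₂ − m₂g = m₂a.
Pulley: (T₁ − T₂)R = Iα = I(a/R), so T₁ − T₂ = (I/R²)a = (1/2)M_p a = 4.200·a.
Adding the three: (m₁ − m₂)g = (m₁ + m₂ + 4.200)a, so a = (1.50 − 0.402)(9.81)/(1.50 + 0.402 + 4.200) = 1.765 m/s².
α = a/R = 1.765/0.286 = 6.172 rad/s².

α ≈ 6.17 rad/s²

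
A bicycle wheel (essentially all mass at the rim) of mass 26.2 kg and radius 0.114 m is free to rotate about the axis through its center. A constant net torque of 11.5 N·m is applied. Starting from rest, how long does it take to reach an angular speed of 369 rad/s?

t ≈ 10.9 s

I = MR² = (26.2)(0.114)² = 0.3405 kg·m².
α = τ/I = 11.5/0.3405 = 33.77 rad/s².
ω = αt ⇒ t = ω/α = 369/33.77 = 10.93 s.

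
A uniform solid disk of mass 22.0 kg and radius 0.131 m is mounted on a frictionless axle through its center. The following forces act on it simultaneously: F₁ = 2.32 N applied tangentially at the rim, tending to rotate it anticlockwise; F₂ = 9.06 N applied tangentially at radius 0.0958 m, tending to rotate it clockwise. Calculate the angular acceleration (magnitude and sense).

α ≈ 2.99 rad/s², clockwise

I = ½MR² = (1/2)(22.0)(0.131)² = 0.1888 kg·m².
Taking anticlockwise as positive: τ₁ = +(2.32)(0.131) = +0.3039 N·m; τ₂ = −(9.06)(0.0958) = −0.8679 N·m.
Net torque τ = -0.5640 N·m.
α = τ/I = -0.5640/0.1888 = -2.988 rad/s².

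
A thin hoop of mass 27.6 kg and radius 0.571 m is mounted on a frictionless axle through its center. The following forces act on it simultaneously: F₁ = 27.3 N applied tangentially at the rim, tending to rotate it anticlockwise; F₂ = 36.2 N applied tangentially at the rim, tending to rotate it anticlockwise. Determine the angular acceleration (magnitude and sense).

α ≈ 4.03 rad/s², anticlockwise

I = MR² = (27.6)(0.571)² = 8.999 kg·m².
Taking anticlockwise as positive: τ₁ = +(27.3)(0.571) = +15.59 N·m; τ₂ = +(36.2)(0.571) = +20.67 N·m.
Net torque τ = 36.26 N·m.
α = τ/I = 36.26/8.999 = 4.029 rad/s².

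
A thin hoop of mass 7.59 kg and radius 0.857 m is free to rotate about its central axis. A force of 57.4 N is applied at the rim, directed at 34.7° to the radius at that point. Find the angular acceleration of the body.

I = MR² = (7.59)(0.857)² = 5.574 kg·m².
Only the tangential component produces torque: τ = F R sinθ = (57.4)(0.857) sin 34.7° = 28.00 N·m.
Newton's second law for rotation, τ = Iα, gives α = τ/I = 28.00/5.574 = 5.024 rad/s².

α ≈ 5.02 rad/s²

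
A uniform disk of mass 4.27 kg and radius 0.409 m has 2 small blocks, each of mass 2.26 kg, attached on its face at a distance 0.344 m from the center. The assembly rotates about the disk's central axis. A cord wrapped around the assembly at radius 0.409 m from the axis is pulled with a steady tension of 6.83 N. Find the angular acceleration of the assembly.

I_disk = ½MR² = ½(4.27)(0.409)² = 0.3571 kg·m².
I_blocks = 2·m·r² = 2(2.26)(0.344)² = 0.5349 kg·m².
Total I = 0.8920 kg·m².
τ = F r = (6.83)(0.409) = 2.793 N·m.
α = τ/I = 2.793/0.8920 = 3.132 rad/s².

α ≈ 3.13 rad/s²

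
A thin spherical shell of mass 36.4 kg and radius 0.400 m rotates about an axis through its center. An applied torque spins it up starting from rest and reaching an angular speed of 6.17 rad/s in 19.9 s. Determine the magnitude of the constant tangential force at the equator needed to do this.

I = (2/3)MR² = (2/3)(36.4)(0.400)² = 3.883 kg·m².
α = Δω/Δt = (6.17 − 0)/19.9 = 0.3101 rad/s².
The required torque is τ = Iα = (3.883)(0.3101) = 1.204 N·m.
A tangential force at the equator gives τ = FR, so F = τ/R = 1.204/0.400 = 3.010 N.

F ≈ 3.01 N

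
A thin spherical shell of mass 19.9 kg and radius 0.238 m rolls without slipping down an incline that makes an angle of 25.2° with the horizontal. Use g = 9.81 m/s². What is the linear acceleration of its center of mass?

a ≈ 2.51 m/s²

Translation along the incline: Mg sinθ − f = Ma.
Rotation about the center: fR = Iα with I = (2/3)MR². No-slip gives a = αR, so f = (I/R²)a = (2/3)M a.
Substituting: Mg sinθ = (1 + 0.6667)Ma, so a = g sinθ/(1 + 0.6667) = (9.81) sin 25.2° / 1.667 = 2.506 m/s².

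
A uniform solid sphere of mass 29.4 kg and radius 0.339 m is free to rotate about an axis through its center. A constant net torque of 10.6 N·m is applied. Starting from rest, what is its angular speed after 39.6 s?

I = (2/5)MR² = (2/5)(29.4)(0.339)² = 1.351 kg·m².
α = τ/I = 10.6/1.351 = 7.843 rad/s².
ω = ω₀ + αt = 0 + (7.843)(39.6) = 310.6 rad/s.

ω ≈ 311 rad/s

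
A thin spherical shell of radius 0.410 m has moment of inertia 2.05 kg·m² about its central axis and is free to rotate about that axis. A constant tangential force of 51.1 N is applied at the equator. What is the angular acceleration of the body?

τ = F R = (51.1)(0.410) = 20.95 N·m.
Newton's second law for rotation, τ = Iα, gives α = τ/I = 20.95/2.050 = 10.22 rad/s².

α ≈ 10.2 rad/s²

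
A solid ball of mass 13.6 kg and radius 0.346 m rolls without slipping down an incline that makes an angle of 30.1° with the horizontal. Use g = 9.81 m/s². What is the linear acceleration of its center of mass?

Translation along the incline: Mg sinθ − f = Ma.
Rotation about the center: fR = Iα with I = (2/5)MR². No-slip gives a = αR, so f = (I/R²)a = (2/5)M a.
Substituting: Mg sinθ = (1 + 0.4000)Ma, so a = g sinθ/(1 + 0.4000) = (9.81) sin 30.1° / 1.400 = 3.514 m/s².

a ≈ 3.51 m/s²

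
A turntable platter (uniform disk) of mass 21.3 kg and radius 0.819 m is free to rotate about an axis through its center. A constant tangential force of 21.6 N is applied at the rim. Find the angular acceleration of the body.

α ≈ 2.48 rad/s²

I = ½MR² = (1/2)(21.3)(0.819)² = 7.144 kg·m².
τ = F R = (21.6)(0.819) = 17.69 N·m.
Newton's second law for rotation, τ = Iα, gives α = τ/I = 17.69/7.144 = 2.476 rad/s².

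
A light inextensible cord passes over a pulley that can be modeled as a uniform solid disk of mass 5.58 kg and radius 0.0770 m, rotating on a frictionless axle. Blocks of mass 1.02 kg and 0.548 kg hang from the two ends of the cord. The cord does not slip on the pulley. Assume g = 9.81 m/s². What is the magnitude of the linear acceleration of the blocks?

I = ½MR² = (1/2)(5.58)(0.0770)² = 0.01654 kg·m².
Heavier block: m₁g − T₁ = m₁a. Lighter block: T₂ − m₂g = m₂a.
Pulley: (T₁ − T₂)R = Iα = I(a/R), so T₁ − T₂ = (I/R²)a = (1/2)M_p a = 2.790·a.
Adding the three: (m₁ − m₂)g = (m₁ + m₂ + 2.790)a, so a = (1.02 − 0.548)(9.81)/(1.02 + 0.548 + 2.790) = 1.062 m/s².

a ≈ 1.06 m/s²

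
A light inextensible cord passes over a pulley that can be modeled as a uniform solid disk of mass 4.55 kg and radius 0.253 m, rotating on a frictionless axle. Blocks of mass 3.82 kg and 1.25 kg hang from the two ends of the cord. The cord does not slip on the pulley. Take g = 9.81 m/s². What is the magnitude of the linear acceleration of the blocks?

I = ½MR² = (1/2)(4.55)(0.253)² = 0.1456 kg·m².
Heavier block: m₁g − T₁ = m₁a. Lighter block: T₂ − m₂g = m₂a.
Pulley: (T₁ − T₂)R = Iα = I(a/R), so T₁ − T₂ = (I/R²)a = (1/2)M_p a = 2.275·a.
Adding the three: (m₁ − m₂)g = (m₁ + m₂ + 2.275)a, so a = (3.82 − 1.25)(9.81)/(3.82 + 1.25 + 2.275) = 3.432 m/s².

a ≈ 3.43 m/s²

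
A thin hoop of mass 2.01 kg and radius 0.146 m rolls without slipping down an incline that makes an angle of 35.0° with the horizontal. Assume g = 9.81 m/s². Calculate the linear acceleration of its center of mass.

Translation along the incline: Mg sinθ − f = Ma.
Rotation about the center: fR = Iα with I = MR². No-slip gives a = αR, so f = (I/R²)a = M a.
Substituting: Mg sinθ = (1 + 1.000)Ma, so a = g sinθ/(1 + 1.000) = (9.81) sin 35.0° / 2.000 = 2.813 m/s².

a ≈ 2.81 m/s²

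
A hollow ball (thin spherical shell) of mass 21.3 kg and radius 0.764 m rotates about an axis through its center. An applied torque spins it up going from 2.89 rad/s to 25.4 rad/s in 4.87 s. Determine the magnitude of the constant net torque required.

I = (2/3)MR² = (2/3)(21.3)(0.764)² = 8.288 kg·m².
α = Δω/Δt = (25.4 − 2.89)/4.87 = 4.622 rad/s².
τ = Iα = (8.288)(4.622) = 38.31 N·m.

τ ≈ 38.3 N·m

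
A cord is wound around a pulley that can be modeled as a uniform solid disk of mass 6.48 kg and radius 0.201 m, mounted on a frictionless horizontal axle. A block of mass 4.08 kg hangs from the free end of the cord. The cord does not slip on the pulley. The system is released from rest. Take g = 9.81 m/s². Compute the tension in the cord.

T ≈ 17.7 N

I = ½MR² = (1/2)(6.48)(0.201)² = 0.1309 kg·m².
Block: mg − T = ma. Pulley: TR = Iα. No-slip: a = αR, so T = (I/R²)a = 3.240·a.
Then mg = (m + 3.240)a, so a = (4.08)(9.81)/(4.08 + 3.240) = 5.468 m/s².
T = 3.240·a = 17.72 N.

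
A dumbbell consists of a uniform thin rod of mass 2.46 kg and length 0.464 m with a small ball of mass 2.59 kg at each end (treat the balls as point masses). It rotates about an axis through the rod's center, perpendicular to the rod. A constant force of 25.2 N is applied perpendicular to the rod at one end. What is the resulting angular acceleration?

I_rod = (1/12)ML² = (1/12)(2.46)(0.464)² = 0.04414 kg·m².
I_balls = 2·m·(L/2)² = 2(2.59)(0.2320)² = 0.2788 kg·m².
Total I = 0.3229 kg·m².
τ = F·(L/2) = (25.2)(0.232) = 5.846 N·m.
α = τ/I = 5.846/0.3229 = 18.10 rad/s².

α ≈ 18.1 rad/s²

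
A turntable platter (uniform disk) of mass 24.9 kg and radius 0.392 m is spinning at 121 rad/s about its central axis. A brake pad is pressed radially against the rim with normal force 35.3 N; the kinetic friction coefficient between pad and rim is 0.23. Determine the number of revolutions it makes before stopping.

I = ½MR² = (1/2)(24.9)(0.392)² = 1.913 kg·m².
Friction force f = μN = (0.23)(35.3) = 8.119 N at the rim; torque magnitude τ = fR = 3.183 N·m, opposing ω.
|α| = τ/I = 3.183/1.913 = 1.664 rad/s² (deceleration).
ω² = ω₀² − 2|α|θ with ω = 0 ⇒ θ = ω₀²/(2|α|) = 4400 rad = 700.3 rev.

≈ 700 revolutions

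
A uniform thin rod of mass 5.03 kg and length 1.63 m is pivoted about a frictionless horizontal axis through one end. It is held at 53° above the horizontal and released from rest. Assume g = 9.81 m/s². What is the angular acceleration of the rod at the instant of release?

About the pivot, I = (1/3)ML² = (1/3)(5.03)(1.63)² = 4.455 kg·m².
The weight acts at the center, a distance L/2 = 0.8150 m from the pivot; τ = Mg(L/2) cos 53° = 24.20 N·m.
α = τ/I = 24.20/4.455 = 5.433 rad/s².

α ≈ 5.43 rad/s²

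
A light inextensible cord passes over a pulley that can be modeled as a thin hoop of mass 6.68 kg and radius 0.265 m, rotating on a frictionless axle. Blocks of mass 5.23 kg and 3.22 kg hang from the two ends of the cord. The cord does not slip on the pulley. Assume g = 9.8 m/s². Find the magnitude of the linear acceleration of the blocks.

I = MR² = (6.68)(0.265)² = 0.4691 kg·m².
Heavier block: m₁g − T₁ = m₁a. Lighter block: T₂ − m₂g = m₂a.
Pulley: (T₁ − T₂)R = Iα = I(a/R), so T₁ − T₂ = (I/R²)a = 1·M_p a = 6.680·a.
Adding the three: (m₁ − m₂)g = (m₁ + m₂ + 6.680)a, so a = (5.23 − 3.22)(9.8)/(5.23 + 3.22 + 6.680) = 1.302 m/s².

a ≈ 1.30 m/s²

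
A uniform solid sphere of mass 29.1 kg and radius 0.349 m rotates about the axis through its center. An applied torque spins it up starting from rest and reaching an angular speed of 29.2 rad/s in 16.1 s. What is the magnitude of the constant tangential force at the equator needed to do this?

F ≈ 7.37 N

I = (2/5)MR² = (2/5)(29.1)(0.349)² = 1.418 kg·m².
α = Δω/Δt = (29.2 − 0)/16.1 = 1.814 rad/s².
The required torque is τ = Iα = (1.418)(1.814) = 2.571 N·m.
A tangential force at the equator gives τ = FR, so F = τ/R = 2.571/0.349 = 7.368 N.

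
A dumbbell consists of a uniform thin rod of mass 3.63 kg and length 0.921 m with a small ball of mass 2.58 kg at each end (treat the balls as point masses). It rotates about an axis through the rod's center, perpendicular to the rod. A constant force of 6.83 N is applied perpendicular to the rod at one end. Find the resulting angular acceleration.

α ≈ 2.33 rad/s²

I_rod = (1/12)ML² = (1/12)(3.63)(0.921)² = 0.2566 kg·m².
I_balls = 2·m·(L/2)² = 2(2.58)(0.4605)² = 1.094 kg·m².
Total I = 1.351 kg·m².
τ = F·(L/2) = (6.83)(0.461) = 3.145 N·m.
α = τ/I = 3.145/1.351 = 2.328 rad/s².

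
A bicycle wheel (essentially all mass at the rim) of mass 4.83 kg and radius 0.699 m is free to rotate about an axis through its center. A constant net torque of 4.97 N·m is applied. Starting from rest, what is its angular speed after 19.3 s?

ω ≈ 40.6 rad/s

I = MR² = (4.83)(0.699)² = 2.360 kg·m².
α = τ/I = 4.97/2.360 = 2.106 rad/s².
ω = ω₀ + αt = 0 + (2.106)(19.3) = 40.65 rad/s.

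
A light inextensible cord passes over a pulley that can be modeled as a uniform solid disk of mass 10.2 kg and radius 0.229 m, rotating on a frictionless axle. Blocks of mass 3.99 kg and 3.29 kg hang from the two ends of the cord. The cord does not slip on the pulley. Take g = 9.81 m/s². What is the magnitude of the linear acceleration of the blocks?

a ≈ 0.555 m/s²

I = ½MR² = (1/2)(10.2)(0.229)² = 0.2674 kg·m².
Heavier block: m₁g − T₁ = m₁a. Lighter block: T₂ − m₂g = m₂a.
Pulley: (T₁ − T₂)R = Iα = I(a/R), so T₁ − T₂ = (I/R²)a = (1/2)M_p a = 5.100·a.
Adding the three: (m₁ − m₂)g = (m₁ + m₂ + 5.100)a, so a = (3.99 − 3.29)(9.81)/(3.99 + 3.29 + 5.100) = 0.5547 m/s².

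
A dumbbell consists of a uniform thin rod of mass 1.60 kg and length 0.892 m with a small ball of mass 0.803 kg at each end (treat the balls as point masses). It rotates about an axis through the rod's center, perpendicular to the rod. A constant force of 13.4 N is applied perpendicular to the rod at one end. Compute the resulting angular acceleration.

α ≈ 14.0 rad/s²

I_rod = (1/12)ML² = (1/12)(1.60)(0.892)² = 0.1061 kg·m².
I_balls = 2·m·(L/2)² = 2(0.803)(0.4460)² = 0.3195 kg·m².
Total I = 0.4255 kg·m².
τ = F·(L/2) = (13.4)(0.446) = 5.976 N·m.
α = τ/I = 5.976/0.4255 = 14.04 rad/s².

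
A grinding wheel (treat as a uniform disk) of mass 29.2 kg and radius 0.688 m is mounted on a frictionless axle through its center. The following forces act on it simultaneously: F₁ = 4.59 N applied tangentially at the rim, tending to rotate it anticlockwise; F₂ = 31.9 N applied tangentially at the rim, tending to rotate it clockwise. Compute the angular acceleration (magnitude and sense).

I = ½MR² = (1/2)(29.2)(0.688)² = 6.911 kg·m².
Taking anticlockwise as positive: τ₁ = +(4.59)(0.688) = +3.158 N·m; τ₂ = −(31.9)(0.688) = −21.95 N·m.
Net torque τ = -18.79 N·m.
α = τ/I = -18.79/6.911 = -2.719 rad/s².

α ≈ 2.72 rad/s², clockwise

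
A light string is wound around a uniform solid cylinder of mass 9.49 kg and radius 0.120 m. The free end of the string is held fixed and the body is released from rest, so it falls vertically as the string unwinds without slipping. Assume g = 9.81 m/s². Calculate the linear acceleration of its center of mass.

Translation: Mg − T = Ma. Rotation about the center: TR = Iα with I = ½MR².
With a = αR: T = (I/R²)a = (1/2)M a, so Mg = (1 + 0.5000)Ma.
a = g/(1 + 0.5000) = 9.81/1.500 = 6.540 m/s².

a ≈ 6.54 m/s²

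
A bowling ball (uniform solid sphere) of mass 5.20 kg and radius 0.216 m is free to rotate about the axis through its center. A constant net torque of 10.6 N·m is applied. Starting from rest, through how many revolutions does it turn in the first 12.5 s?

≈ 1360 revolutions

I = (2/5)MR² = (2/5)(5.20)(0.216)² = 0.09704 kg·m².
α = τ/I = 10.6/0.09704 = 109.2 rad/s².
θ = ½αt² = ½(109.2)(12.5)² = 8533 rad.
Revolutions = θ/(2π) = 1358.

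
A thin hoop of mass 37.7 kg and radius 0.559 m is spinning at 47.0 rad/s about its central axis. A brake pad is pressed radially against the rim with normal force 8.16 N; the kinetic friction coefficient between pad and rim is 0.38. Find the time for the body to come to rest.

I = MR² = (37.7)(0.559)² = 11.78 kg·m².
Friction force f = μN = (0.38)(8.16) = 3.101 N at the rim; torque magnitude τ = fR = 1.733 N·m, opposing ω.
|α| = τ/I = 1.733/11.78 = 0.1471 rad/s² (deceleration).
0 = ω₀ − |α|t ⇒ t = ω₀/|α| = 47.0/0.1471 = 319.4 s.

t ≈ 319 s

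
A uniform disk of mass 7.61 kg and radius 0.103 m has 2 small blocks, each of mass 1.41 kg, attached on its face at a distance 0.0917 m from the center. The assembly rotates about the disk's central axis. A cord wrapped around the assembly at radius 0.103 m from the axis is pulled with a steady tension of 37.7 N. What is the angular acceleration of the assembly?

α ≈ 60.6 rad/s²

I_disk = ½MR² = ½(7.61)(0.103)² = 0.04037 kg·m².
I_blocks = 2·m·r² = 2(1.41)(0.0917)² = 0.02371 kg·m².
Total I = 0.06408 kg·m².
τ = F r = (37.7)(0.103) = 3.883 N·m.
α = τ/I = 3.883/0.06408 = 60.60 rad/s².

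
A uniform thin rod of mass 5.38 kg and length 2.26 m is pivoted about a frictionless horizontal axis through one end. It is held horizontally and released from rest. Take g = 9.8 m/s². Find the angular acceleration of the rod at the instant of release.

α ≈ 6.50 rad/s²

About the pivot, I = (1/3)ML² = (1/3)(5.38)(2.26)² = 9.160 kg·m².
The weight acts at the center, a distance L/2 = 1.130 m from the pivot; τ = Mg(L/2) = 59.58 N·m.
α = τ/I = 59.58/9.160 = 6.504 rad/s².
(Equivalently α = (3g/(2L)) = 6.504 rad/s².)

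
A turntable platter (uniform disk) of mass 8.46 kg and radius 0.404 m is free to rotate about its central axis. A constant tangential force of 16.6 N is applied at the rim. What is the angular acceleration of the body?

α ≈ 9.71 rad/s²

I = ½MR² = (1/2)(8.46)(0.404)² = 0.6904 kg·m².
τ = F R = (16.6)(0.404) = 6.706 N·m.
Newton's second law for rotation, τ = Iα, gives α = τ/I = 6.706/0.6904 = 9.714 rad/s².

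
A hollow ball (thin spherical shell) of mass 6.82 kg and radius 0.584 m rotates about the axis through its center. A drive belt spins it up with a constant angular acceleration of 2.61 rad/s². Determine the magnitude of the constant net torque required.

I = (2/3)MR² = (2/3)(6.82)(0.584)² = 1.551 kg·m².
τ = Iα = (1.551)(2.610) = 4.047 N·m.

τ ≈ 4.05 N·m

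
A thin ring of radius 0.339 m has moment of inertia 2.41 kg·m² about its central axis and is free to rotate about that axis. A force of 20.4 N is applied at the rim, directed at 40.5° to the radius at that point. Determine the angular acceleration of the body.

Only the tangential component produces torque: τ = F R sinθ = (20.4)(0.339) sin 40.5° = 4.491 N·m.
Newton's second law for rotation, τ = Iα, gives α = τ/I = 4.491/2.410 = 1.864 rad/s².

α ≈ 1.86 rad/s²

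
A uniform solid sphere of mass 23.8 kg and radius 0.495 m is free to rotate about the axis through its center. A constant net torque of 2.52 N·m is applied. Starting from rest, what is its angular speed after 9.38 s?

ω ≈ 10.1 rad/s

I = (2/5)MR² = (2/5)(23.8)(0.495)² = 2.333 kg·m².
α = τ/I = 2.52/2.333 = 1.080 rad/s².
ω = ω₀ + αt = 0 + (1.080)(9.38) = 10.13 rad/s.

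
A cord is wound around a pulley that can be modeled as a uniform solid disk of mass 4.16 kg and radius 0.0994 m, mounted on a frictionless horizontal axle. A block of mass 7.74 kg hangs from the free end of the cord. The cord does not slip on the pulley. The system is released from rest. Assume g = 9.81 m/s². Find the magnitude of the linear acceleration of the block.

I = ½MR² = (1/2)(4.16)(0.0994)² = 0.02055 kg·m².
Block: mg − T = ma. Pulley: TR = Iα. No-slip: a = αR, so T = (I/R²)a = 2.080·a.
Then mg = (m + 2.080)a, so a = (7.74)(9.81)/(7.74 + 2.080) = 7.732 m/s².

a ≈ 7.73 m/s²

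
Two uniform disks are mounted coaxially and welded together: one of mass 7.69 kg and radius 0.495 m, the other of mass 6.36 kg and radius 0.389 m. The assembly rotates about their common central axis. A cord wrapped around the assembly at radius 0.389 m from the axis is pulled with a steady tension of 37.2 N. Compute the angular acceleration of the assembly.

α ≈ 10.2 rad/s²

I = ½M₁R₁² + ½M₂R₂² = ½(7.69)(0.495)² + ½(6.36)(0.389)² = 1.423 kg·m².
τ = F r = (37.2)(0.389) = 14.47 N·m.
α = τ/I = 14.47/1.423 = 10.17 rad/s².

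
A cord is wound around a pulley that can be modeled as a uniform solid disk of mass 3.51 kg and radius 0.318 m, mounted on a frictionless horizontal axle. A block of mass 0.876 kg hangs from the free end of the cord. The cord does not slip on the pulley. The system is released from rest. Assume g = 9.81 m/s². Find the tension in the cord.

I = ½MR² = (1/2)(3.51)(0.318)² = 0.1775 kg·m².
Block: mg − T = ma. Pulley: TR = Iα. No-slip: a = αR, so T = (I/R²)a = 1.755·a.
Then mg = (m + 1.755)a, so a = (0.876)(9.81)/(0.876 + 1.755) = 3.266 m/s².
T = 1.755·a = 5.732 N.

T ≈ 5.73 N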